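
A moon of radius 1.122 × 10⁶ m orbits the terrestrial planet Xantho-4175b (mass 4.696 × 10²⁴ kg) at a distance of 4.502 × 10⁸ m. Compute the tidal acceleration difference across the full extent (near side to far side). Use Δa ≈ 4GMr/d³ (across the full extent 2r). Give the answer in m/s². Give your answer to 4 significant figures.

1.542 × 10⁻⁵ m/s²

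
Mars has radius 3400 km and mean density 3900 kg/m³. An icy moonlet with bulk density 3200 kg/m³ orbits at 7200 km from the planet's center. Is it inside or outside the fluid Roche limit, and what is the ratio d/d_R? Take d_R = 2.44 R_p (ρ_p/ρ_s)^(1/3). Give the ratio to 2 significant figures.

inside; d/d_R ≈ 0.81

d_R = 2.44 × (3400 km) × (3900/3200)^(1/3) = 8861 km
d/d_R = (7200) / (8861) = 0.81
Since d/d_R < 1, the body is inside the Roche limit.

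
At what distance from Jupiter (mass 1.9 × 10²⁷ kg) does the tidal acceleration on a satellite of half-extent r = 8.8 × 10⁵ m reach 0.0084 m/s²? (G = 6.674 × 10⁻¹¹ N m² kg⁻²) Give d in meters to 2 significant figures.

3.0 × 10⁸ m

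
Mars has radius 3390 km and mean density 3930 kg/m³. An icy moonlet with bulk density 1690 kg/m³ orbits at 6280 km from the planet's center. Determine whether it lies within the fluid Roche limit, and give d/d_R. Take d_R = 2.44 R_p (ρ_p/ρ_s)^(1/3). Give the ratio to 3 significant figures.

d_R = 2.44 × (3390 km) × (3930/1690)^(1/3) = 10960 km
d/d_R = (6280) / (10960) = 0.573
Since d/d_R < 1, the body is inside the Roche limit.

inside; d/d_R ≈ 0.573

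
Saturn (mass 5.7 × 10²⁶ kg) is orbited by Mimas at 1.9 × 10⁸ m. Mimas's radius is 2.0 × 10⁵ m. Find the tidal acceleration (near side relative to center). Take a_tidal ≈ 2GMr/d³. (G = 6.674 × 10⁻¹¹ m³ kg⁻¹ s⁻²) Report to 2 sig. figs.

Δa = 2GMr/d³
   = 2 × (6.674 × 10⁻¹¹) × (5.7 × 10²⁶) × (2.0 × 10⁵) / (1.9 × 10⁸)³
   = 2.2 × 10⁻³ m/s²

2.2 × 10⁻³ m/s²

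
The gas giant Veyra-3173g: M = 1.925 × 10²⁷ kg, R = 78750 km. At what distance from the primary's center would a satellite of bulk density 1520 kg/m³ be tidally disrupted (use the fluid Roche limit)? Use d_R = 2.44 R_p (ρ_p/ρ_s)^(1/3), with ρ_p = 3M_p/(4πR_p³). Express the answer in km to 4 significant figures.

ρ_p = 3M_p/(4πR_p³) = 3 × (1.925 × 10²⁷) / (4π × (7.875 × 10⁷ m)³) = 941.0 kg/m³
d_R = 2.44 × 78750 km × (941.0/1520)^(1/3)
    = 1.638 × 10⁵ km

1.638 × 10⁵ km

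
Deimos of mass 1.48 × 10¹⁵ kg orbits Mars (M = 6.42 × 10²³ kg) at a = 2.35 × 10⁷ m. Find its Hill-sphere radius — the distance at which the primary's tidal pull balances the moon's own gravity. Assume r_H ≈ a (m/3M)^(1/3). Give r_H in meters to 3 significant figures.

2.15 × 10⁴ m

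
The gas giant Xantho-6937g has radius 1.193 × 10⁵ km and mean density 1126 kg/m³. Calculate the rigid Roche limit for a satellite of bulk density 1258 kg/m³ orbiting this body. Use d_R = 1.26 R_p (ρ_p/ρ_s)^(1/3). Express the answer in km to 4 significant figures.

d_R = 1.26 × 1.193 × 10⁵ km × (1126/1258)^(1/3)
    = 1.449 × 10⁵ km

1.449 × 10⁵ km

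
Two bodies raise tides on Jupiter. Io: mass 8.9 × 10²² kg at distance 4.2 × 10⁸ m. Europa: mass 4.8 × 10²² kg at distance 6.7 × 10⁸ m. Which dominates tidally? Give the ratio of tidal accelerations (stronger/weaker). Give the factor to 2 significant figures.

Io, by a factor of ≈ 7.5

Compare M/d³ for the two perturbers:
Io: (8.9 × 10²²) / (4.2 × 10⁸)³ = 1.201 × 10⁻³
Europa: (4.8 × 10²²) / (6.7 × 10⁸)³ = 1.596 × 10⁻⁴
Ratio (larger/smaller) = 7.5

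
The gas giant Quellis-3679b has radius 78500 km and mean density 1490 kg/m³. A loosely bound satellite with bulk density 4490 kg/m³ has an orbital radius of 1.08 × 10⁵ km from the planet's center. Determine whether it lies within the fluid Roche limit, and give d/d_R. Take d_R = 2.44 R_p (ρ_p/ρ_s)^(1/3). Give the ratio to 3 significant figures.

d_R = 2.44 × (78500 km) × (1490/4490)^(1/3) = 1.326 × 10⁵ km
d/d_R = (1.08 × 10⁵) / (1.326 × 10⁵) = 0.814
Since d/d_R < 1, the body is inside the Roche limit.

inside; d/d_R ≈ 0.814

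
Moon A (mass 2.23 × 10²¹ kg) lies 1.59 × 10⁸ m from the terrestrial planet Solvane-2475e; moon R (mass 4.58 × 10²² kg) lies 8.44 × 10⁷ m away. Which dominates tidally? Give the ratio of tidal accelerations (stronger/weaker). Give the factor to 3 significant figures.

Tidal stretch scales as M/d³; compute that for each body.
Moon A: (2.23 × 10²¹) / (1.59 × 10⁸)³ = 5.548 × 10⁻⁴
Moon R: (4.58 × 10²²) / (8.44 × 10⁷)³ = 7.618 × 10⁻²
Ratio (larger/smaller) = 137

Moon R, by a factor of ≈ 137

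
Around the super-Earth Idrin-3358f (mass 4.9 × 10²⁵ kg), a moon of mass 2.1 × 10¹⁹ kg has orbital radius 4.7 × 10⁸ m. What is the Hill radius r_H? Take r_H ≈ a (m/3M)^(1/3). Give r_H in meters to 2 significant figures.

2.5 × 10⁶ m

r_H ≈ a (m/3M)^(1/3)
    = (4.7 × 10⁸) × (2.1 × 10¹⁹ / (3 × 4.9 × 10²⁵))^(1/3)
    = 2.5 × 10⁶ m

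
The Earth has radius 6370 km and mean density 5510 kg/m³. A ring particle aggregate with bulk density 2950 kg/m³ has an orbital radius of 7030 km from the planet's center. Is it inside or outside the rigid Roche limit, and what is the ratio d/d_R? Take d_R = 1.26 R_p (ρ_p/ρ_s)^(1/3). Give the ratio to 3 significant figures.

d_R = 1.26 × (6370 km) × (5510/2950)^(1/3) = 9884 km
d/d_R = (7030) / (9884) = 0.711
Since d/d_R < 1, the body is inside the Roche limit.

inside; d/d_R ≈ 0.711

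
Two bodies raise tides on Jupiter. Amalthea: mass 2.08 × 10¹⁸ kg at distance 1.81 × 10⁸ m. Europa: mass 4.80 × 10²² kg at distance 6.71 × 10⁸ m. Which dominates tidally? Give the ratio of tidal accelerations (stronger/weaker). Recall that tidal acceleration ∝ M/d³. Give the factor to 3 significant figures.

Europa, by a factor of ≈ 453

Tidal acceleration ∝ M/d³, so compare M/d³ for each.
Amalthea: (2.08 × 10¹⁸) / (1.81 × 10⁸)³ = 3.508 × 10⁻⁷
Europa: (4.80 × 10²²) / (6.71 × 10⁸)³ = 1.589 × 10⁻⁴
Ratio (larger/smaller) = 453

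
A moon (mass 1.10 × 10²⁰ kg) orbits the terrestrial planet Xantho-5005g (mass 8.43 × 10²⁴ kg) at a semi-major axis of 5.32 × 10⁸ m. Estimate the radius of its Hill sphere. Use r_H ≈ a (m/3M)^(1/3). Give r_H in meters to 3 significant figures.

8.68 × 10⁶ m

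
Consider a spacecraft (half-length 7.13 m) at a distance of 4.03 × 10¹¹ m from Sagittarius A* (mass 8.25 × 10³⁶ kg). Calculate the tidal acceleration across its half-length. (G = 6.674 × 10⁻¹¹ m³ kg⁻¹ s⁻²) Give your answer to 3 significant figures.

a_tidal = 2GMr/d³
        = 2 × (6.674 × 10⁻¹¹) × (8.25 × 10³⁶) × (7.13) / (4.03 × 10¹¹)³
        = 1.20 × 10⁻⁷ m/s²

1.20 × 10⁻⁷ m/s²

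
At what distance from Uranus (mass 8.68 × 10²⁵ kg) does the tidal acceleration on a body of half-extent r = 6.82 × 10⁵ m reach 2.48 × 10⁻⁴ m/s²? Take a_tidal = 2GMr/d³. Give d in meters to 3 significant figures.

2GMr/d³ = a_tidal  ⇒  d = (2GMr / a_tidal)^(1/3)
d = (2 × 6.674×10⁻¹¹ × (8.68 × 10²⁵) × (6.82 × 10⁵) / (2.48 × 10⁻⁴))^(1/3)
  = 3.17 × 10⁸ m

3.17 × 10⁸ m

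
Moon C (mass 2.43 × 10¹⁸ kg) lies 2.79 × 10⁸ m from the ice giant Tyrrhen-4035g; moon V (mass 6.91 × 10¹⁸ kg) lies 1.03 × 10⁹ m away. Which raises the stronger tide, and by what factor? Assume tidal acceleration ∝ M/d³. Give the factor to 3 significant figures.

Moon C, by a factor of ≈ 17.7

The tide-raising term goes as M/d³ (the gradient of a 1/d² field).
Moon C: (2.43 × 10¹⁸) / (2.79 × 10⁸)³ = 1.119 × 10⁻⁷
Moon V: (6.91 × 10¹⁸) / (1.03 × 10⁹)³ = 6.324 × 10⁻⁹
Ratio (larger/smaller) = 17.7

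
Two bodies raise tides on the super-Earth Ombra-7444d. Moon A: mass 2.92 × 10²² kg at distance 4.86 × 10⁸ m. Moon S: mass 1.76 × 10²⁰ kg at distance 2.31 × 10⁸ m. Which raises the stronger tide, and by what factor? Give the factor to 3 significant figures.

Compare M/d³ for the two perturbers:
Moon A: (2.92 × 10²²) / (4.86 × 10⁸)³ = 2.544 × 10⁻⁴
Moon S: (1.76 × 10²⁰) / (2.31 × 10⁸)³ = 1.428 × 10⁻⁵
Ratio (larger/smaller) = 17.8

Moon A, by a factor of ≈ 17.8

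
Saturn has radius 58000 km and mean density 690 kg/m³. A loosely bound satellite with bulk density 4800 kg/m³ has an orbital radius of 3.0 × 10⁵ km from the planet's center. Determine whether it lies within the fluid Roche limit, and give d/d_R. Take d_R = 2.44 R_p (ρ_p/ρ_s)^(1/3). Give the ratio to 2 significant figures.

d_R = 2.44 × (58000 km) × (690/4800)^(1/3) = 74130 km
d/d_R = (3.0 × 10⁵) / (74130) = 4.0
Since d/d_R > 1, the body is outside the Roche limit.

outside; d/d_R ≈ 4.0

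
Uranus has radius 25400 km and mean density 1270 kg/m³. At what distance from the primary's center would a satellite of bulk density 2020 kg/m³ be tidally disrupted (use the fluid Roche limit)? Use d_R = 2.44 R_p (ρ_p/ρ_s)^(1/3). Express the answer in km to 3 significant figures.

53100 km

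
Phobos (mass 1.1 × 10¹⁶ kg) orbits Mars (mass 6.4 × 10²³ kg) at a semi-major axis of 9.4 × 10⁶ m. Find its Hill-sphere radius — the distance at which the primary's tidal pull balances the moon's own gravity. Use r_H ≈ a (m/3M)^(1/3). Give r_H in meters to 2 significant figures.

1.7 × 10⁴ m

r_H ≈ a (m/3M)^(1/3)
    = (9.4 × 10⁶) × (1.1 × 10¹⁶ / (3 × 6.4 × 10²³))^(1/3)
    = 1.7 × 10⁴ m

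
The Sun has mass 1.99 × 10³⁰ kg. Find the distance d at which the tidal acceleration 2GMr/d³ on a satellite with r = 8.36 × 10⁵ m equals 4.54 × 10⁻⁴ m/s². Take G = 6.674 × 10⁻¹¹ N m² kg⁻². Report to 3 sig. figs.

2GMr/d³ = a_tidal  ⇒  d = (2GMr / a_tidal)^(1/3)
d = (2 × 6.674×10⁻¹¹ × (1.99 × 10³⁰) × (8.36 × 10⁵) / (4.54 × 10⁻⁴))^(1/3)
  = 7.88 × 10⁹ m

7.88 × 10⁹ m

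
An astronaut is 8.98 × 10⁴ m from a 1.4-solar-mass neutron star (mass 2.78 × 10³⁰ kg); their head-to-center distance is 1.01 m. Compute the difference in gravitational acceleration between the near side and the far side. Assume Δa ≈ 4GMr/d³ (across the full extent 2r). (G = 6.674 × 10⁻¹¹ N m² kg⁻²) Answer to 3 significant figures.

1.04 × 10⁶ m/s²

Δg = 4GMr/d³
   = 4 × (6.674 × 10⁻¹¹) × (2.78 × 10³⁰) × (1.01) / (8.98 × 10⁴)³
   = 1.04 × 10⁶ m/s²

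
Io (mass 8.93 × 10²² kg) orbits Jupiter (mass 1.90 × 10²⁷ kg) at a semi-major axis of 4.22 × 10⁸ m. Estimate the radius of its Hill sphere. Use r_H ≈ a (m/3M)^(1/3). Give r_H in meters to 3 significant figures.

r_H ≈ a (m/3M)^(1/3)
    = (4.22 × 10⁸) × (8.93 × 10²² / (3 × 1.90 × 10²⁷))^(1/3)
    = 1.06 × 10⁷ m

1.06 × 10⁷ m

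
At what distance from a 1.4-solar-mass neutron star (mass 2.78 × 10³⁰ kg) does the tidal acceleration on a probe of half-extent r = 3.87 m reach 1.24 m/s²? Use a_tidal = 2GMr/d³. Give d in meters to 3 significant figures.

1.05 × 10⁷ m

2GMr/d³ = a_tidal  ⇒  d = (2GMr / a_tidal)^(1/3)
d = (2 × 6.674×10⁻¹¹ × (2.78 × 10³⁰) × (3.87) / (1.24))^(1/3)
  = 1.05 × 10⁷ m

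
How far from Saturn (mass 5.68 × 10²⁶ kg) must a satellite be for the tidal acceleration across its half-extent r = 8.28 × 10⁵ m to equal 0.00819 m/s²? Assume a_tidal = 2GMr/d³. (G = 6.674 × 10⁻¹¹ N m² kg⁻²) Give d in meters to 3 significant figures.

1.97 × 10⁸ m

2GMr/d³ = a_tidal  ⇒  d = (2GMr / a_tidal)^(1/3)
d = (2 × 6.674×10⁻¹¹ × (5.68 × 10²⁶) × (8.28 × 10⁵) / (0.00819))^(1/3)
  = 1.97 × 10⁸ m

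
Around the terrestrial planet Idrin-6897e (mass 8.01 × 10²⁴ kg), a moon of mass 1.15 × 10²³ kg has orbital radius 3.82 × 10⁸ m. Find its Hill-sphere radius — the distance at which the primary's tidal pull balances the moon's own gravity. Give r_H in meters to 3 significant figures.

6.44 × 10⁷ m

r_H ≈ a (m/3M)^(1/3)
    = (3.82 × 10⁸) × (1.15 × 10²³ / (3 × 8.01 × 10²⁴))^(1/3)
    = 6.44 × 10⁷ m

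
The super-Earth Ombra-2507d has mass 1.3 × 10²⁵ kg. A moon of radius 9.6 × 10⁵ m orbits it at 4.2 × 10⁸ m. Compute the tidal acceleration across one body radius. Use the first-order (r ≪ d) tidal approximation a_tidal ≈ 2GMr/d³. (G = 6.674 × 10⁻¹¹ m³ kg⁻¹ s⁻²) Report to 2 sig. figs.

2.2 × 10⁻⁵ m/s²

Δa = 2GMr/d³
   = 2 × (6.674 × 10⁻¹¹) × (1.3 × 10²⁵) × (9.6 × 10⁵) / (4.2 × 10⁸)³
   = 2.2 × 10⁻⁵ m/s²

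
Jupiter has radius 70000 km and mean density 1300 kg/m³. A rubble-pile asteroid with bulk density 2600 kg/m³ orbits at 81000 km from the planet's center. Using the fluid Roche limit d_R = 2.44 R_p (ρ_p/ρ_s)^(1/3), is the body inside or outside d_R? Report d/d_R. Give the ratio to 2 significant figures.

d_R = 2.44 × (70000 km) × (1300/2600)^(1/3) = 1.356 × 10⁵ km
d/d_R = (81000) / (1.356 × 10⁵) = 0.60
Since d/d_R < 1, the body is inside the Roche limit.

inside; d/d_R ≈ 0.60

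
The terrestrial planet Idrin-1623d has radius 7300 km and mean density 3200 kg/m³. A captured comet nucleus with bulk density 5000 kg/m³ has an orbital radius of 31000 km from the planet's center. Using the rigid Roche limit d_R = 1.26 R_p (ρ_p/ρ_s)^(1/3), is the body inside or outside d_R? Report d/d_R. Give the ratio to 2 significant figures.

d_R = 1.26 × (7300 km) × (3200/5000)^(1/3) = 7927 km
d/d_R = (31000) / (7927) = 3.9
Since d/d_R > 1, the body is outside the Roche limit.

outside; d/d_R ≈ 3.9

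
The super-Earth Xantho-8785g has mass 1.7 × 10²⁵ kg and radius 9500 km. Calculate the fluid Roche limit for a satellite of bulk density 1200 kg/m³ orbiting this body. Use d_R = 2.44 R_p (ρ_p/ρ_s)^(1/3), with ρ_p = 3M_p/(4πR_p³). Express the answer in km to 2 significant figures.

ρ_p = 3M_p/(4πR_p³) = 3 × (1.7 × 10²⁵) / (4π × (9.5 × 10⁶ m)³) = 4700 kg/m³
d_R = 2.44 × 9500 km × (4700/1200)^(1/3)
    = 37000 km

37000 km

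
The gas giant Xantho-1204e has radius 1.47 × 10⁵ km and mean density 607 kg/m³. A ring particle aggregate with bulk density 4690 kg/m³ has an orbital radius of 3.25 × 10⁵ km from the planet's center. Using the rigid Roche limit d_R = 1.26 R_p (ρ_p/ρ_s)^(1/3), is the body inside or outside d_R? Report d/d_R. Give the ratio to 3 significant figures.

outside; d/d_R ≈ 3.47

d_R = 1.26 × (1.47 × 10⁵ km) × (607/4690)^(1/3) = 93690 km
d/d_R = (3.25 × 10⁵) / (93690) = 3.47
Since d/d_R > 1, the body is outside the Roche limit.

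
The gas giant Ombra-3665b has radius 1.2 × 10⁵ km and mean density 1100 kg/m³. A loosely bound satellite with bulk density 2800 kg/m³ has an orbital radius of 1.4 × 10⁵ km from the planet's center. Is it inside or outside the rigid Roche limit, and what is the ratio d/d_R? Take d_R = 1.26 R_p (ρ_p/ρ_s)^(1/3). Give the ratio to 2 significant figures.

outside; d/d_R ≈ 1.3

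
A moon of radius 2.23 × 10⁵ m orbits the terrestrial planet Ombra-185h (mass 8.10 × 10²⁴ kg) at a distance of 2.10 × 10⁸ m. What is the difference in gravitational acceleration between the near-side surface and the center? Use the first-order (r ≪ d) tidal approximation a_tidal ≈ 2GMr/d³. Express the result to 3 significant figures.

2.60 × 10⁻⁵ m/s²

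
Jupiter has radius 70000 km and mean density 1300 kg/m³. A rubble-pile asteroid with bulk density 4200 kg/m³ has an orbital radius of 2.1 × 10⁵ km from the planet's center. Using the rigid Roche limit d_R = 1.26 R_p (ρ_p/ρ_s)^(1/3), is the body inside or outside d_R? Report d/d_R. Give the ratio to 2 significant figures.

outside; d/d_R ≈ 3.5

d_R = 1.26 × (70000 km) × (1300/4200)^(1/3) = 59660 km
d/d_R = (2.1 × 10⁵) / (59660) = 3.5
Since d/d_R > 1, the body is outside the Roche limit.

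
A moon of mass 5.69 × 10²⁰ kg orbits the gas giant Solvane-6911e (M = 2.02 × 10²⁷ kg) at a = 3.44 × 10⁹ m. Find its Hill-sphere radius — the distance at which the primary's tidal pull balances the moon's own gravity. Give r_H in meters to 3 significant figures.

1.56 × 10⁷ m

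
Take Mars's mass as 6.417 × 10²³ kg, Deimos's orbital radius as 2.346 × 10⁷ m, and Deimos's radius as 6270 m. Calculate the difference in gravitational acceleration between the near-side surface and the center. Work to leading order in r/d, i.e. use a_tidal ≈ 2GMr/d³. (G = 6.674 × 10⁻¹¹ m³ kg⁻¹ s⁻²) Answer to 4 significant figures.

Since r ≪ d, expand the inverse-square field across one radius to get the leading 2GMr/d³ term.
Δa = 2GMr/d³
   = 2 × (6.674 × 10⁻¹¹) × (6.417 × 10²³) × (6270) / (2.346 × 10⁷)³
   = 4.159 × 10⁻⁵ m/s²

4.159 × 10⁻⁵ m/s²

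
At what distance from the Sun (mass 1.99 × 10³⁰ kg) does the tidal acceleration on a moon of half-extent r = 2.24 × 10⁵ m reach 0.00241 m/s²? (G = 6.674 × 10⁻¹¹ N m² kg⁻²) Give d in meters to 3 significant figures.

2.91 × 10⁹ m

2GMr/d³ = a_tidal  ⇒  d = (2GMr / a_tidal)^(1/3)
d = (2 × 6.674×10⁻¹¹ × (1.99 × 10³⁰) × (2.24 × 10⁵) / (0.00241))^(1/3)
  = 2.91 × 10⁹ m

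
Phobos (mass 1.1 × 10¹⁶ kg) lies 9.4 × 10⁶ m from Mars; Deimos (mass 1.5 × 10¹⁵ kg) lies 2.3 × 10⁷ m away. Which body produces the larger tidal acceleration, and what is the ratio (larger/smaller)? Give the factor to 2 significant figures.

Tidal acceleration ∝ M/d³, so compare M/d³ for each.
Phobos: (1.1 × 10¹⁶) / (9.4 × 10⁶)³ = 1.324 × 10⁻⁵
Deimos: (1.5 × 10¹⁵) / (2.3 × 10⁷)³ = 1.233 × 10⁻⁷
Ratio (larger/smaller) = 110

Phobos, by a factor of ≈ 110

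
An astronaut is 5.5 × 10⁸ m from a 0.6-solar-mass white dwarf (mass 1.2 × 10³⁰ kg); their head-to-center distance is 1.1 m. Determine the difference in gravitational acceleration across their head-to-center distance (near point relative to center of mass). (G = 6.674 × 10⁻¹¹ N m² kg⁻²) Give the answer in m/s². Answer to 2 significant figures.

1.1 × 10⁻⁶ m/s²

The tidal stretch is the gradient of GM/d² times the body's extent r, hence the 1/d³ dependence.
Δa = 2GMr/d³
   = 2 × (6.674 × 10⁻¹¹) × (1.2 × 10³⁰) × (1.1) / (5.5 × 10⁸)³
   = 1.1 × 10⁻⁶ m/s²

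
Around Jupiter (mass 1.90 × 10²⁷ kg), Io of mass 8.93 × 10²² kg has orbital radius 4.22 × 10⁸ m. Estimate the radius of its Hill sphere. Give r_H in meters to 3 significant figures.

1.06 × 10⁷ m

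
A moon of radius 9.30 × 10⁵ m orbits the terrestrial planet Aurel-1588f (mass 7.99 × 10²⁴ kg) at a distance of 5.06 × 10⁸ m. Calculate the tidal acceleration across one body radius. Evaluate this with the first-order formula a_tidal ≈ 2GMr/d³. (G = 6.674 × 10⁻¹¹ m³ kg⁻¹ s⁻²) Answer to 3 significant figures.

The tidal stretch is the gradient of GM/d² times the body's extent r, hence the 1/d³ dependence.
a_tidal = 2GMr/d³
        = 2 × (6.674 × 10⁻¹¹) × (7.99 × 10²⁴) × (9.30 × 10⁵) / (5.06 × 10⁸)³
        = 7.66 × 10⁻⁶ m/s²

7.66 × 10⁻⁶ m/s²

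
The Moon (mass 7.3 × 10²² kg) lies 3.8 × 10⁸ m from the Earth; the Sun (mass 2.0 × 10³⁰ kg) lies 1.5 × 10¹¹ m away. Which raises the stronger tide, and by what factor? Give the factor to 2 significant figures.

Tidal acceleration ∝ M/d³, so compare M/d³ for each.
The Moon: (7.3 × 10²²) / (3.8 × 10⁸)³ = 1.330 × 10⁻³
The Sun: (2.0 × 10³⁰) / (1.5 × 10¹¹)³ = 5.926 × 10⁻⁴
Ratio (larger/smaller) = 2.2

The Moon, by a factor of ≈ 2.2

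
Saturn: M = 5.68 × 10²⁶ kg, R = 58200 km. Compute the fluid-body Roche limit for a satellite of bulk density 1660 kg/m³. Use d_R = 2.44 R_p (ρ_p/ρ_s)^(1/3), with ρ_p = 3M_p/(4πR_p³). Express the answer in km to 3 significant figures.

1.06 × 10⁵ km

ρ_p = 3M_p/(4πR_p³) = 3 × (5.68 × 10²⁶) / (4π × (5.82 × 10⁷ m)³) = 688 kg/m³
d_R = 2.44 × 58200 km × (688/1660)^(1/3)
    = 1.06 × 10⁵ km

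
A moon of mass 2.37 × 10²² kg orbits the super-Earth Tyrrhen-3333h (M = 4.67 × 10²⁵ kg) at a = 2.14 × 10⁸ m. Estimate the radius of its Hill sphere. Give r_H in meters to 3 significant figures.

1.18 × 10⁷ m

r_H ≈ a (m/3M)^(1/3)
    = (2.14 × 10⁸) × (2.37 × 10²² / (3 × 4.67 × 10²⁵))^(1/3)
    = 1.18 × 10⁷ m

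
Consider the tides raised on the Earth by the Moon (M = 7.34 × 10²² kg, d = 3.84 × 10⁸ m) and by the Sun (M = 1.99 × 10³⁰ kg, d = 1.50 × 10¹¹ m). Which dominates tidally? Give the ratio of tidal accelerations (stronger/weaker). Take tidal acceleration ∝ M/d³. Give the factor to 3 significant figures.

The tide-raising term goes as M/d³ (the gradient of a 1/d² field).
The Moon: (7.34 × 10²²) / (3.84 × 10⁸)³ = 1.296 × 10⁻³
The Sun: (1.99 × 10³⁰) / (1.50 × 10¹¹)³ = 5.896 × 10⁻⁴
Ratio (larger/smaller) = 2.20

The Moon, by a factor of ≈ 2.20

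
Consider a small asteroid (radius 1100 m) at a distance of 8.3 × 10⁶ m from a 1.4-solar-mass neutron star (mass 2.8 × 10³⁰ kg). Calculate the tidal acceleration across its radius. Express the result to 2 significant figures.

Δg = 2GMr/d³
   = 2 × (6.674 × 10⁻¹¹) × (2.8 × 10³⁰) × (1100) / (8.3 × 10⁶)³
   = 7.2 × 10² m/s²

7.2 × 10² m/s²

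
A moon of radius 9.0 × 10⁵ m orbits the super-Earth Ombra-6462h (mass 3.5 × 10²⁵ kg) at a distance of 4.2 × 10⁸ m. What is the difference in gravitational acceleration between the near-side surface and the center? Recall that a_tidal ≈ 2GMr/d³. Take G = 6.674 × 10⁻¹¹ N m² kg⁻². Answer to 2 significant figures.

5.7 × 10⁻⁵ m/s²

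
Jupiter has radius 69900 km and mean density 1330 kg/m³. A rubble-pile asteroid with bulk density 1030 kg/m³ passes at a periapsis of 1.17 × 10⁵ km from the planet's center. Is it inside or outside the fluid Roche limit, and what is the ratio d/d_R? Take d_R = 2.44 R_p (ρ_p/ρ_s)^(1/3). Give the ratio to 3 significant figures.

inside; d/d_R ≈ 0.630

d_R = 2.44 × (69900 km) × (1330/1030)^(1/3) = 1.857 × 10⁵ km
d/d_R = (1.17 × 10⁵) / (1.857 × 10⁵) = 0.630
Since d/d_R < 1, the body is inside the Roche limit.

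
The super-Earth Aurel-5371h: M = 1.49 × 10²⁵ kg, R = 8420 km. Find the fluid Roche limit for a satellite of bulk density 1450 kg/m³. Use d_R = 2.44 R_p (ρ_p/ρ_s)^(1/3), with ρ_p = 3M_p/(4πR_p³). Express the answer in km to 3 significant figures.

ρ_p = 3M_p/(4πR_p³) = 3 × (1.49 × 10²⁵) / (4π × (8.42 × 10⁶ m)³) = 5960 kg/m³
d_R = 2.44 × 8420 km × (5960/1450)^(1/3)
    = 32900 km

32900 km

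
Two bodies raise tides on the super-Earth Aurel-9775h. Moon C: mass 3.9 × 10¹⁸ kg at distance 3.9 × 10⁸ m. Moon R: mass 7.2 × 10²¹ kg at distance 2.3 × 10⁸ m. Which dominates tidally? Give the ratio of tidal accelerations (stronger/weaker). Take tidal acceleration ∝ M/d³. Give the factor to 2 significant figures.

Moon R, by a factor of ≈ 9000

Tidal acceleration ∝ M/d³, so compare M/d³ for each.
Moon C: (3.9 × 10¹⁸) / (3.9 × 10⁸)³ = 6.575 × 10⁻⁸
Moon R: (7.2 × 10²¹) / (2.3 × 10⁸)³ = 5.918 × 10⁻⁴
Ratio (larger/smaller) = 9000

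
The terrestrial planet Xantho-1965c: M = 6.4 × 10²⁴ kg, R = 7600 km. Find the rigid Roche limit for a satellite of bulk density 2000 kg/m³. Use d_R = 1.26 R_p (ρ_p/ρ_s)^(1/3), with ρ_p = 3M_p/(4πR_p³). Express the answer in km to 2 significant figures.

ρ_p = 3M_p/(4πR_p³) = 3 × (6.4 × 10²⁴) / (4π × (7.6 × 10⁶ m)³) = 3500 kg/m³
d_R = 1.26 × 7600 km × (3500/2000)^(1/3)
    = 12000 km

12000 km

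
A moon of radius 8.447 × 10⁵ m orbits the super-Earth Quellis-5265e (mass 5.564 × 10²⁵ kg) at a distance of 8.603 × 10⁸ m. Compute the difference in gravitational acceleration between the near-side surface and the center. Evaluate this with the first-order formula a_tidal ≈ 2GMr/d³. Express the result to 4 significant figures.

9.853 × 10⁻⁶ m/s²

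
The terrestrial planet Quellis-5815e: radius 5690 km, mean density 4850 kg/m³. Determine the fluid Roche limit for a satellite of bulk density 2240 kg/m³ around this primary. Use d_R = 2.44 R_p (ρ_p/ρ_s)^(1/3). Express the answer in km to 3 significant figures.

18000 km

d_R = 2.44 × 5690 km × (4850/2240)^(1/3)
    = 18000 km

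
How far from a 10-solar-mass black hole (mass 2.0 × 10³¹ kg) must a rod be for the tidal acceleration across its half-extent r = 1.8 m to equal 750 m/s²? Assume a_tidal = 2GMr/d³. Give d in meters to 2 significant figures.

1.9 × 10⁶ m

2GMr/d³ = a_tidal  ⇒  d = (2GMr / a_tidal)^(1/3)
d = (2 × 6.674×10⁻¹¹ × (2.0 × 10³¹) × (1.8) / (750))^(1/3)
  = 1.9 × 10⁶ m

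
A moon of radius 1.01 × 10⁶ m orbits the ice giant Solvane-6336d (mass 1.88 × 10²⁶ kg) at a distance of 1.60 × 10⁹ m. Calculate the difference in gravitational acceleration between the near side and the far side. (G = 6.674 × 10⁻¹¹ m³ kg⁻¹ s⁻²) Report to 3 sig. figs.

Near-to-far spans 2r, so the tidal difference is twice the near-to-center value: 4GMr/d³.
Δa = 4GMr/d³
   = 4 × (6.674 × 10⁻¹¹) × (1.88 × 10²⁶) × (1.01 × 10⁶) / (1.60 × 10⁹)³
   = 1.24 × 10⁻⁵ m/s²

1.24 × 10⁻⁵ m/s²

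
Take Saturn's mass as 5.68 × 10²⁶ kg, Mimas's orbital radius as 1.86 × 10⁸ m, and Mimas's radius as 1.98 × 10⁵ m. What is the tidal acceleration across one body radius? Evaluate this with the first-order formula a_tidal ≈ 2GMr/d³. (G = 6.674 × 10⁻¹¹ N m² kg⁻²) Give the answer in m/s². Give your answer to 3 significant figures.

Differencing GM/(d−r)² and GM/d² to first order in r/d gives 2GMr/d³.
Δa = 2GMr/d³
   = 2 × (6.674 × 10⁻¹¹) × (5.68 × 10²⁶) × (1.98 × 10⁵) / (1.86 × 10⁸)³
   = 2.33 × 10⁻³ m/s²

2.33 × 10⁻³ m/s²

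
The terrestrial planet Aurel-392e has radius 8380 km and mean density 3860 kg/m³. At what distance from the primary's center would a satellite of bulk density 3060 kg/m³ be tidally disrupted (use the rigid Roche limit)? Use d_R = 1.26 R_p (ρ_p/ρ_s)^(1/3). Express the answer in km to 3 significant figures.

d_R = 1.26 × 8380 km × (3860/3060)^(1/3)
    = 11400 km

11400 km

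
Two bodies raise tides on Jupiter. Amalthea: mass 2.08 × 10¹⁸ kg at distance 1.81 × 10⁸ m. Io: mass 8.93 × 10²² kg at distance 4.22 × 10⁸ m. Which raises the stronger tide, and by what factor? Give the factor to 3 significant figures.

Tidal stretch scales as M/d³; compute that for each body.
Amalthea: (2.08 × 10¹⁸) / (1.81 × 10⁸)³ = 3.508 × 10⁻⁷
Io: (8.93 × 10²²) / (4.22 × 10⁸)³ = 1.188 × 10⁻³
Ratio (larger/smaller) = 3390

Io, by a factor of ≈ 3390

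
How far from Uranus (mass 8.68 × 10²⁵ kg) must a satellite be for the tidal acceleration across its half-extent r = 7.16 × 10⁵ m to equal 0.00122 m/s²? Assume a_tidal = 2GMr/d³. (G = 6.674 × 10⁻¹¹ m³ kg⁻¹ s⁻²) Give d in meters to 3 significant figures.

1.89 × 10⁸ m

2GMr/d³ = a_tidal  ⇒  d = (2GMr / a_tidal)^(1/3)
d = (2 × 6.674×10⁻¹¹ × (8.68 × 10²⁵) × (7.16 × 10⁵) / (0.00122))^(1/3)
  = 1.89 × 10⁸ m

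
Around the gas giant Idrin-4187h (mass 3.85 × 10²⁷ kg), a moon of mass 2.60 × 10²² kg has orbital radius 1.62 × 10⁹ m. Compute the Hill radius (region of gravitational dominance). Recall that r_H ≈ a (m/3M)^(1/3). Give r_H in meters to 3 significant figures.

r_H ≈ a (m/3M)^(1/3)
    = (1.62 × 10⁹) × (2.60 × 10²² / (3 × 3.85 × 10²⁷))^(1/3)
    = 2.12 × 10⁷ m

2.12 × 10⁷ m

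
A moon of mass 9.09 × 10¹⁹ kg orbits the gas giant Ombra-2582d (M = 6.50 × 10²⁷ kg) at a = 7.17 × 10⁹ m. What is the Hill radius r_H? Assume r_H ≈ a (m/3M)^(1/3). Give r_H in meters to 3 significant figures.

r_H ≈ a (m/3M)^(1/3)
    = (7.17 × 10⁹) × (9.09 × 10¹⁹ / (3 × 6.50 × 10²⁷))^(1/3)
    = 1.20 × 10⁷ m

1.20 × 10⁷ m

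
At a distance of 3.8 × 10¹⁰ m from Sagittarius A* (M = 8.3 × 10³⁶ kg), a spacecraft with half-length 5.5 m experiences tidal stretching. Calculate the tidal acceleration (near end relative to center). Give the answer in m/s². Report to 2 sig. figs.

The tidal stretch is the gradient of GM/d² times the body's extent r, hence the 1/d³ dependence.
Δa = 2GMr/d³
   = 2 × (6.674 × 10⁻¹¹) × (8.3 × 10³⁶) × (5.5) / (3.8 × 10¹⁰)³
   = 1.1 × 10⁻⁴ m/s²

1.1 × 10⁻⁴ m/s²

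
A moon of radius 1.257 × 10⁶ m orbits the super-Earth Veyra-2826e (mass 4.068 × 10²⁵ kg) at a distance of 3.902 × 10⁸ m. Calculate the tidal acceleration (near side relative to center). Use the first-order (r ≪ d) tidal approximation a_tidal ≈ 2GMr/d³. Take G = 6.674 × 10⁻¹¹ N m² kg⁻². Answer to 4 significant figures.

1.149 × 10⁻⁴ m/s²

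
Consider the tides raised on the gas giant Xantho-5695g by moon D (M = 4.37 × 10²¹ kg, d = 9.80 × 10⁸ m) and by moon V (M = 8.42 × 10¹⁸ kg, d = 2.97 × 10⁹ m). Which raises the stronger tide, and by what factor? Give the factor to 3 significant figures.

Moon D, by a factor of ≈ 14400

Compare M/d³ for the two perturbers:
Moon D: (4.37 × 10²¹) / (9.80 × 10⁸)³ = 4.643 × 10⁻⁶
Moon V: (8.42 × 10¹⁸) / (2.97 × 10⁹)³ = 3.214 × 10⁻¹⁰
Ratio (larger/smaller) = 14400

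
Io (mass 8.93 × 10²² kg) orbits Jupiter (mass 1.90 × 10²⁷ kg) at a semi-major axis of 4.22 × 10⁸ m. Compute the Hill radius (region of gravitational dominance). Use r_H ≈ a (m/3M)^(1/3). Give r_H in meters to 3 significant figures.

1.06 × 10⁷ m

r_H ≈ a (m/3M)^(1/3)
    = (4.22 × 10⁸) × (8.93 × 10²² / (3 × 1.90 × 10²⁷))^(1/3)
    = 1.06 × 10⁷ m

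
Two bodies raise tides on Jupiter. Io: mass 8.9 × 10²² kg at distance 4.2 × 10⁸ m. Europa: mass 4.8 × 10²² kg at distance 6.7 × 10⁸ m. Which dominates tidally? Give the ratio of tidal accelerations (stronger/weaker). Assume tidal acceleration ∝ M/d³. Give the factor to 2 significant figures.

Tidal stretch scales as M/d³; compute that for each body.
Io: (8.9 × 10²²) / (4.2 × 10⁸)³ = 1.201 × 10⁻³
Europa: (4.8 × 10²²) / (6.7 × 10⁸)³ = 1.596 × 10⁻⁴
Ratio (larger/smaller) = 7.5

Io, by a factor of ≈ 7.5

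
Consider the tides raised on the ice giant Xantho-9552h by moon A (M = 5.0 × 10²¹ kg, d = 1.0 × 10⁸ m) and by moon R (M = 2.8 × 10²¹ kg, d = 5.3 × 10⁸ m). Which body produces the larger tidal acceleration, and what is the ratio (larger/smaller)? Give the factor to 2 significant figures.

Tidal stretch scales as M/d³; compute that for each body.
Moon A: (5.0 × 10²¹) / (1.0 × 10⁸)³ = 5.000 × 10⁻³
Moon R: (2.8 × 10²¹) / (5.3 × 10⁸)³ = 1.881 × 10⁻⁵
Ratio (larger/smaller) = 270

Moon A, by a factor of ≈ 270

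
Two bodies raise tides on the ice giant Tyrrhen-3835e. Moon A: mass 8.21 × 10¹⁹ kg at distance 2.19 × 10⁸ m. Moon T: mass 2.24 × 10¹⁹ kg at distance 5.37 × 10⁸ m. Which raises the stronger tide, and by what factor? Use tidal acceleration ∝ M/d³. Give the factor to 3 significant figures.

Moon A, by a factor of ≈ 54.0

Tidal acceleration ∝ M/d³, so compare M/d³ for each.
Moon A: (8.21 × 10¹⁹) / (2.19 × 10⁸)³ = 7.816 × 10⁻⁶
Moon T: (2.24 × 10¹⁹) / (5.37 × 10⁸)³ = 1.447 × 10⁻⁷
Ratio (larger/smaller) = 54.0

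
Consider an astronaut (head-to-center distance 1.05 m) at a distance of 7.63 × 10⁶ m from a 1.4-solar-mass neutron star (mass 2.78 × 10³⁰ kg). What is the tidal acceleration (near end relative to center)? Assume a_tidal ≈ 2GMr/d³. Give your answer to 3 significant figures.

Δa = 2GMr/d³
   = 2 × (6.674 × 10⁻¹¹) × (2.78 × 10³⁰) × (1.05) / (7.63 × 10⁶)³
   = 8.77 × 10⁻¹ m/s²

8.77 × 10⁻¹ m/s²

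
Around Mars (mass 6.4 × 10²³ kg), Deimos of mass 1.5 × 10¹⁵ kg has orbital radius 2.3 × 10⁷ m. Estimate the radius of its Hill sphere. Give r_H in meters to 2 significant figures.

2.1 × 10⁴ m

r_H ≈ a (m/3M)^(1/3)
    = (2.3 × 10⁷) × (1.5 × 10¹⁵ / (3 × 6.4 × 10²³))^(1/3)
    = 2.1 × 10⁴ m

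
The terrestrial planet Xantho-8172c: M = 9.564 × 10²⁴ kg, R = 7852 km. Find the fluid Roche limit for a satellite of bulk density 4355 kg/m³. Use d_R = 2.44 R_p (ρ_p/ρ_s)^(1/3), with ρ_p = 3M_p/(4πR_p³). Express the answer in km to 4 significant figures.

ρ_p = 3M_p/(4πR_p³) = 3 × (9.564 × 10²⁴) / (4π × (7.852 × 10⁶ m)³) = 4716 kg/m³
d_R = 2.44 × 7852 km × (4716/4355)^(1/3)
    = 19670 km

19670 km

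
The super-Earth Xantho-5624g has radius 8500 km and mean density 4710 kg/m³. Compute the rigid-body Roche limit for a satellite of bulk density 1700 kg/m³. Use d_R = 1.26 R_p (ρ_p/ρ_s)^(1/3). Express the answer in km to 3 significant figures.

15000 km

d_R = 1.26 × 8500 km × (4710/1700)^(1/3)
    = 15000 km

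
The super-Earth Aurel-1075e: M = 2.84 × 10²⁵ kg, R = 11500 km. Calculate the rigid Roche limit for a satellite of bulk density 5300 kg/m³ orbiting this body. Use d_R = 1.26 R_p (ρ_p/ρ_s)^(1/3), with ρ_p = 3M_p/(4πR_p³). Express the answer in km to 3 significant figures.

ρ_p = 3M_p/(4πR_p³) = 3 × (2.84 × 10²⁵) / (4π × (1.15 × 10⁷ m)³) = 4460 kg/m³
d_R = 1.26 × 11500 km × (4460/5300)^(1/3)
    = 13700 km

13700 km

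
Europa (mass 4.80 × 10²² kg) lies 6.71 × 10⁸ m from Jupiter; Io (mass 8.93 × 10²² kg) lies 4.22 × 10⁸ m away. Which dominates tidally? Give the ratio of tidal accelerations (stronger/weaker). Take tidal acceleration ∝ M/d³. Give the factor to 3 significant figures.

Io, by a factor of ≈ 7.48

The tide-raising term goes as M/d³ (the gradient of a 1/d² field).
Europa: (4.80 × 10²²) / (6.71 × 10⁸)³ = 1.589 × 10⁻⁴
Io: (8.93 × 10²²) / (4.22 × 10⁸)³ = 1.188 × 10⁻³
Ratio (larger/smaller) = 7.48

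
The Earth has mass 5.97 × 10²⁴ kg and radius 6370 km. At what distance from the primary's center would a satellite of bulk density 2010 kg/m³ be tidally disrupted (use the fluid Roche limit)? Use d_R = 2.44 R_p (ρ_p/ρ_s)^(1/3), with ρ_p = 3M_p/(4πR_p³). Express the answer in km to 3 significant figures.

21800 km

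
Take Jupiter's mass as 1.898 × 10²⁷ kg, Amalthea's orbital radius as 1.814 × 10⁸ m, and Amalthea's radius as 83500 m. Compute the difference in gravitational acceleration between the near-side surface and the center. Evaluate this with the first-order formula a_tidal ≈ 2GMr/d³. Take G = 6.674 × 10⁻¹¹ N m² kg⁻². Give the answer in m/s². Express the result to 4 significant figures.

Δg = 2GMr/d³
   = 2 × (6.674 × 10⁻¹¹) × (1.898 × 10²⁷) × (83500) / (1.814 × 10⁸)³
   = 3.544 × 10⁻³ m/s²

3.544 × 10⁻³ m/s²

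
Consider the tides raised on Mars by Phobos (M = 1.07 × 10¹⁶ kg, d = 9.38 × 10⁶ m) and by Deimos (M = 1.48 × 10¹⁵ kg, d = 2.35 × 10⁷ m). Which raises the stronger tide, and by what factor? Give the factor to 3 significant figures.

Phobos, by a factor of ≈ 114

Compare M/d³ for the two perturbers:
Phobos: (1.07 × 10¹⁶) / (9.38 × 10⁶)³ = 1.297 × 10⁻⁵
Deimos: (1.48 × 10¹⁵) / (2.35 × 10⁷)³ = 1.140 × 10⁻⁷
Ratio (larger/smaller) = 114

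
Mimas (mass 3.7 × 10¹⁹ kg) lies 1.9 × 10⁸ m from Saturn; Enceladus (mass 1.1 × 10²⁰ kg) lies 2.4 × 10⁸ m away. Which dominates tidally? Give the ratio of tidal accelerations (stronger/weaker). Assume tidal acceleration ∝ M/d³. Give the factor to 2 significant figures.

Tidal stretch scales as M/d³; compute that for each body.
Mimas: (3.7 × 10¹⁹) / (1.9 × 10⁸)³ = 5.394 × 10⁻⁶
Enceladus: (1.1 × 10²⁰) / (2.4 × 10⁸)³ = 7.957 × 10⁻⁶
Ratio (larger/smaller) = 1.5

Enceladus, by a factor of ≈ 1.5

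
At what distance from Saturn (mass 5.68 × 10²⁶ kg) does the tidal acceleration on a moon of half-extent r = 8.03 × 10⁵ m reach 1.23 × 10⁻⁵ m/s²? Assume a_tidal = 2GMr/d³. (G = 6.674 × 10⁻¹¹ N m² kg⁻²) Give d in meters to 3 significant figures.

2GMr/d³ = a_tidal  ⇒  d = (2GMr / a_tidal)^(1/3)
d = (2 × 6.674×10⁻¹¹ × (5.68 × 10²⁶) × (8.03 × 10⁵) / (1.23 × 10⁻⁵))^(1/3)
  = 1.70 × 10⁹ m

1.70 × 10⁹ m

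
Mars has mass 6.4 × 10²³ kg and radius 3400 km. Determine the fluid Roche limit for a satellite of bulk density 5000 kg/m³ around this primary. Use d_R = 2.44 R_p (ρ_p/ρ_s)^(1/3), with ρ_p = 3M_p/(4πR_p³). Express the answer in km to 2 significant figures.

7600 km

ρ_p = 3M_p/(4πR_p³) = 3 × (6.4 × 10²³) / (4π × (3.4 × 10⁶ m)³) = 3900 kg/m³
d_R = 2.44 × 3400 km × (3900/5000)^(1/3)
    = 7600 km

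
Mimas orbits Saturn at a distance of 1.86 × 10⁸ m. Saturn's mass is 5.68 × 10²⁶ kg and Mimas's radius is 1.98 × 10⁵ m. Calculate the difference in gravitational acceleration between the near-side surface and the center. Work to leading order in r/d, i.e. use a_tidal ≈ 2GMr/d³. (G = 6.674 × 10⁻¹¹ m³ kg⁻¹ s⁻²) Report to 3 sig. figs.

2.33 × 10⁻³ m/s²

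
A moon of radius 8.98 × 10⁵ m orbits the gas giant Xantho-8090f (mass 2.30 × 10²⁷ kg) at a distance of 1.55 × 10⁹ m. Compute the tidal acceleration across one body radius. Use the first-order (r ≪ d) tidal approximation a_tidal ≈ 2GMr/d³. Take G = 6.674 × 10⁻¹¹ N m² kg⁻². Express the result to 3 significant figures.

The tidal stretch is the gradient of GM/d² times the body's extent r, hence the 1/d³ dependence.
a_tidal = 2GMr/d³
        = 2 × (6.674 × 10⁻¹¹) × (2.30 × 10²⁷) × (8.98 × 10⁵) / (1.55 × 10⁹)³
        = 7.40 × 10⁻⁵ m/s²

7.40 × 10⁻⁵ m/s²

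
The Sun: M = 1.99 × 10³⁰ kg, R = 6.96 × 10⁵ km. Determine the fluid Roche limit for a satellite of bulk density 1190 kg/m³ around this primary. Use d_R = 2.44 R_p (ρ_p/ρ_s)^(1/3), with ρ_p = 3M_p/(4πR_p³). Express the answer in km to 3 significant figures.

1.80 × 10⁶ km

ρ_p = 3M_p/(4πR_p³) = 3 × (1.99 × 10³⁰) / (4π × (6.96 × 10⁸ m)³) = 1410 kg/m³
d_R = 2.44 × 6.96 × 10⁵ km × (1410/1190)^(1/3)
    = 1.80 × 10⁶ km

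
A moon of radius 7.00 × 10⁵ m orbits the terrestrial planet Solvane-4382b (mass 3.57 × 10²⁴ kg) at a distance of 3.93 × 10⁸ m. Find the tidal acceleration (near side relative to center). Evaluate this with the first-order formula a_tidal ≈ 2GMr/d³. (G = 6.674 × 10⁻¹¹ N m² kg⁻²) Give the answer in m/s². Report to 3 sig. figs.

Δa = 2GMr/d³
   = 2 × (6.674 × 10⁻¹¹) × (3.57 × 10²⁴) × (7.00 × 10⁵) / (3.93 × 10⁸)³
   = 5.50 × 10⁻⁶ m/s²

5.50 × 10⁻⁶ m/s²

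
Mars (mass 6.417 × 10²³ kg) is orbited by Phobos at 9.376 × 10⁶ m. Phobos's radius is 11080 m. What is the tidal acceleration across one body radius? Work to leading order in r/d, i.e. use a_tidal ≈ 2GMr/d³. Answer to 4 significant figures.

1.151 × 10⁻³ m/s²

a_tidal = 2GMr/d³
        = 2 × (6.674 × 10⁻¹¹) × (6.417 × 10²³) × (11080) / (9.376 × 10⁶)³
        = 1.151 × 10⁻³ m/s²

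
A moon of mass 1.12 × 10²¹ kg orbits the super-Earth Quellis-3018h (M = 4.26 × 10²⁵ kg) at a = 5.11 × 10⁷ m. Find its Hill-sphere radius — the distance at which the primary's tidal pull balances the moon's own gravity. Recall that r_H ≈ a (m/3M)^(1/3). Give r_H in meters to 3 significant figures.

1.05 × 10⁶ m

r_H ≈ a (m/3M)^(1/3)
    = (5.11 × 10⁷) × (1.12 × 10²¹ / (3 × 4.26 × 10²⁵))^(1/3)
    = 1.05 × 10⁶ m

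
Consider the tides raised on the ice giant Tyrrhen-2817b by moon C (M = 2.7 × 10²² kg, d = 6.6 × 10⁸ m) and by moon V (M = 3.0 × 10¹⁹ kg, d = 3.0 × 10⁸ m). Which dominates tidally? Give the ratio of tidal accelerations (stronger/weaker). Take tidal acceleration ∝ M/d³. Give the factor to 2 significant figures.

Compare M/d³ for the two perturbers:
Moon C: (2.7 × 10²²) / (6.6 × 10⁸)³ = 9.391 × 10⁻⁵
Moon V: (3.0 × 10¹⁹) / (3.0 × 10⁸)³ = 1.111 × 10⁻⁶
Ratio (larger/smaller) = 85

Moon C, by a factor of ≈ 85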